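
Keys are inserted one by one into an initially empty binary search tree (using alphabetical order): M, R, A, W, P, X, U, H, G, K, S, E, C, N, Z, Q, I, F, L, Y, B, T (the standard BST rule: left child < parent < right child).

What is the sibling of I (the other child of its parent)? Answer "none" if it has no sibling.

L

M: root
R: right child of M (depth 1)
A: left child of M (depth 1)
W: right child of R (depth 2)
P: left child of R (depth 2)
X: right child of W (depth 3)
U: left child of W (depth 3)
H: right child of A (depth 2)
G: left child of H (depth 3)
K: right child of H (depth 3)
S: left child of U (depth 4)
E: left child of G (depth 4)
C: left child of E (depth 5)
N: left child of P (depth 3)
Z: right child of X (depth 4)
Q: right child of P (depth 3)
I: left child of K (depth 4)
F: right child of E (depth 5)
L: right child of K (depth 4)
Y: left child of Z (depth 5)
B: left child of C (depth 6)
T: right child of S (depth 5)

I's parent is K; the other child of K is L.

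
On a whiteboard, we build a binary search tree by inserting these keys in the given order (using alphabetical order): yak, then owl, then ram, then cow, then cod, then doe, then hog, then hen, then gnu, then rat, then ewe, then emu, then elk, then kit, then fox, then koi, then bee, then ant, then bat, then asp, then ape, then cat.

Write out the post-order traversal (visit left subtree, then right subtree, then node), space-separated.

ape asp bat ant cat bee cod elk emu fox ewe gnu hen koi kit hog doe cow rat ram owl yak

Insert yak: tree is empty, so yak becomes the root.
Insert owl: owl < yak → go left. Place as left child of yak.
Insert ram: ram < yak → go left; ram > owl → go right. Place as right child of owl.
Insert cow: cow < yak → go left; cow < owl → go left. Place as left child of owl.
Insert cod: cod < yak → go left; cod < owl → go left; cod < cow → go left. Place as left child of cow.
Insert doe: doe < yak → go left; doe < owl → go left; doe > cow → go right. Place as right child of cow.
Insert hog: hog < yak → go left; hog < owl → go left; hog > cow → go right; hog > doe → go right. Place as right child of doe.
Insert hen: hen < yak → go left; hen < owl → go left; hen > cow → go right; hen > doe → go right; hen < hog → go left. Place as left child of hog.
Insert gnu: gnu < yak → go left; gnu < owl → go left; gnu > cow → go right; gnu > doe → go right; gnu < hog → go left; gnu < hen → go left. Place as left child of hen.
Insert rat: rat < yak → go left; rat > owl → go right; rat > ram → go right. Place as right child of ram.
Insert ewe: ewe < yak → go left; ewe < owl → go left; ewe > cow → go right; ewe > doe → go right; ewe < hog → go left; ewe < hen → go left; ewe < gnu → go left. Place as left child of gnu.
Insert emu: emu < yak → go left; emu < owl → go left; emu > cow → go right; emu > doe → go right; emu < hog → go left; emu < hen → go left; emu < gnu → go left; emu < ewe → go left. Place as left child of ewe.
Insert elk: elk < yak → go left; elk < owl → go left; elk > cow → go right; elk > doe → go right; elk < hog → go left; elk < hen → go left; elk < gnu → go left; elk < ewe → go left; elk < emu → go left. Place as left child of emu.
Insert kit: kit < yak → go left; kit < owl → go left; kit > cow → go right; kit > doe → go right; kit > hog → go right. Place as right child of hog.
Insert fox: fox < yak → go left; fox < owl → go left; fox > cow → go right; fox > doe → go right; fox < hog → go left; fox < hen → go left; fox < gnu → go left; fox > ewe → go right. Place as right child of ewe.
Insert koi: koi < yak → go left; koi < owl → go left; koi > cow → go right; koi > doe → go right; koi > hog → go right; koi > kit → go right. Place as right child of kit.
Insert bee: bee < yak → go left; bee < owl → go left; bee < cow → go left; bee < cod → go left. Place as left child of cod.
Insert ant: ant < yak → go left; ant < owl → go left; ant < cow → go left; ant < cod → go left; ant < bee → go left. Place as left child of bee.
Insert bat: bat < yak → go left; bat < owl → go left; bat < cow → go left; bat < cod → go left; bat < bee → go left; bat > ant → go right. Place as right child of ant.
Insert asp: asp < yak → go left; asp < owl → go left; asp < cow → go left; asp < cod → go left; asp < bee → go left; asp > ant → go right; asp < bat → go left. Place as left child of bat.
Insert ape: ape < yak → go left; ape < owl → go left; ape < cow → go left; ape < cod → go left; ape < bee → go left; ape > ant → go right; ape < bat → go left; ape < asp → go left. Place as left child of asp.
Insert cat: cat < yak → go left; cat < owl → go left; cat < cow → go left; cat < cod → go left; cat > bee → go right. Place as right child of bee.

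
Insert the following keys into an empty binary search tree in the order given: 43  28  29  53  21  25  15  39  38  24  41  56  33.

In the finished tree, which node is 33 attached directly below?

43: root
28: left child of 43 (depth 1)
29: right child of 28 (depth 2)
53: right child of 43 (depth 1)
21: left child of 28 (depth 2)
25: right child of 21 (depth 3)
15: left child of 21 (depth 3)
39: right child of 29 (depth 3)
38: left child of 39 (depth 4)
24: left child of 25 (depth 4)
41: right child of 39 (depth 4)
56: right child of 53 (depth 2)
33: left child of 38 (depth 5)

38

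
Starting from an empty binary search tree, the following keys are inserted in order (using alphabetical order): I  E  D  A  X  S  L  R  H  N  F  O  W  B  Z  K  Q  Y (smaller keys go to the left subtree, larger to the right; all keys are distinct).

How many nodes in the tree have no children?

I: root
E: left child of I (depth 1)
D: left child of E (depth 2)
A: left child of D (depth 3)
X: right child of I (depth 1)
S: left child of X (depth 2)
L: left child of S (depth 3)
R: right child of L (depth 4)
H: right child of E (depth 2)
N: left child of R (depth 5)
F: left child of H (depth 3)
O: right child of N (depth 6)
W: right child of S (depth 3)
B: right child of A (depth 4)
Z: right child of X (depth 2)
K: left child of L (depth 4)
Q: right child of O (depth 7)
Y: left child of Z (depth 3)

Leaves: B, F, K, Q, W, Y — 6 in total.

6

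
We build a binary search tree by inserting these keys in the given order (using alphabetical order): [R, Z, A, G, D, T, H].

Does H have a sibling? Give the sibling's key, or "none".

R: root
Z: right child of R (depth 1)
A: left child of R (depth 1)
G: right child of A (depth 2)
D: left child of G (depth 3)
T: left child of Z (depth 2)
H: right child of G (depth 3)

H's parent is G; the other child of G is D.

D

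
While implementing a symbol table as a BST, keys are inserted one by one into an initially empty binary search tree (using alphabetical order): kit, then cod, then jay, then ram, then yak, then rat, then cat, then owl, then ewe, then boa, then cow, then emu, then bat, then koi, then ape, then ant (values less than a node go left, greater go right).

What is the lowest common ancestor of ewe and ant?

Insert kit: tree is empty, so kit becomes the root.
Insert cod: cod < kit → go left. Place as left child of kit.
Insert jay: jay < kit → go left; jay > cod → go right. Place as right child of cod.
Insert ram: ram > kit → go right. Place as right child of kit.
Insert yak: yak > kit → go right; yak > ram → go right. Place as right child of ram.
Insert rat: rat > kit → go right; rat > ram → go right; rat < yak → go left. Place as left child of yak.
Insert cat: cat < kit → go left; cat < cod → go left. Place as left child of cod.
Insert owl: owl > kit → go right; owl < ram → go left. Place as left child of ram.
Insert ewe: ewe < kit → go left; ewe > cod → go right; ewe < jay → go left. Place as left child of jay.
Insert boa: boa < kit → go left; boa < cod → go left; boa < cat → go left. Place as left child of cat.
Insert cow: cow < kit → go left; cow > cod → go right; cow < jay → go left; cow < ewe → go left. Place as left child of ewe.
Insert emu: emu < kit → go left; emu > cod → go right; emu < jay → go left; emu < ewe → go left; emu > cow → go right. Place as right child of cow.
Insert bat: bat < kit → go left; bat < cod → go left; bat < cat → go left; bat < boa → go left. Place as left child of boa.
Insert koi: koi > kit → go right; koi < ram → go left; koi < owl → go left. Place as left child of owl.
Insert ape: ape < kit → go left; ape < cod → go left; ape < cat → go left; ape < boa → go left; ape < bat → go left. Place as left child of bat.
Insert ant: ant < kit → go left; ant < cod → go left; ant < cat → go left; ant < boa → go left; ant < bat → go left; ant < ape → go left. Place as left child of ape.

Path to ewe: kit → cod → jay → ewe
Path to ant: kit → cod → cat → boa → bat → ape → ant
The paths share a prefix ending at cod, then split left and right.

cod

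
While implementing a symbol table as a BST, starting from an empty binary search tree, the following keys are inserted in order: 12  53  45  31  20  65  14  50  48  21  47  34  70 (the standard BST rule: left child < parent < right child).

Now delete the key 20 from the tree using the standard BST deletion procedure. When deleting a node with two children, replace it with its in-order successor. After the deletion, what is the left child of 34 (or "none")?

12: root
53: right child of 12 (depth 1)
45: left child of 53 (depth 2)
31: left child of 45 (depth 3)
20: left child of 31 (depth 4)
65: right child of 53 (depth 2)
14: left child of 20 (depth 5)
50: right child of 45 (depth 3)
48: left child of 50 (depth 4)
21: right child of 20 (depth 5)
47: left child of 48 (depth 5)
34: right child of 31 (depth 4)
70: right child of 65 (depth 3)

Delete 20 (two children — replace with in-order successor).
After deletion, 34's left child: none.

none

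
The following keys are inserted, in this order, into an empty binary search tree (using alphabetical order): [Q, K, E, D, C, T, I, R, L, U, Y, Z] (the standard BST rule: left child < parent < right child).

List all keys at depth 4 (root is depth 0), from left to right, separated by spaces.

C Z

Q: root
K: left child of Q (depth 1)
E: left child of K (depth 2)
D: left child of E (depth 3)
C: left child of D (depth 4)
T: right child of Q (depth 1)
I: right child of E (depth 3)
R: left child of T (depth 2)
L: right child of K (depth 2)
U: right child of T (depth 2)
Y: right child of U (depth 3)
Z: right child of Y (depth 4)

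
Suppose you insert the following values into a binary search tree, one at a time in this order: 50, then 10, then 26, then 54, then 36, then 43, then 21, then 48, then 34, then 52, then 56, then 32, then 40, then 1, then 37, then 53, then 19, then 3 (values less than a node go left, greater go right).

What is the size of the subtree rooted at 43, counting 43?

Resulting structure (node: left, right):
  50: L=10, R=54
  10: L=1, R=26
  26: L=21, R=36
  54: L=52, R=56
  36: L=34, R=43
  43: L=40, R=48
  21: L=19, R=–
  48: L=–, R=–
  34: L=32, R=–
  52: L=–, R=53
  56: L=–, R=–
  32: L=–, R=–
  40: L=37, R=–
  1: L=–, R=3
  37: L=–, R=–
  53: L=–, R=–
  19: L=–, R=–
  3: L=–, R=–

Subtree rooted at 43 contains: 43, 40, 37, 48 — 4 nodes.

4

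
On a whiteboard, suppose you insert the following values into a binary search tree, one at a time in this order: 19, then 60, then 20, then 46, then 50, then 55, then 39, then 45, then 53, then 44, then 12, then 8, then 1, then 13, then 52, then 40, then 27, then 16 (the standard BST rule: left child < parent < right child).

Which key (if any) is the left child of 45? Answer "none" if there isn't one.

44

Resulting structure (node: left, right):
  19: L=12, R=60
  60: L=20, R=–
  20: L=–, R=46
  46: L=39, R=50
  50: L=–, R=55
  55: L=53, R=–
  39: L=27, R=45
  45: L=44, R=–
  53: L=52, R=–
  44: L=40, R=–
  12: L=8, R=13
  8: L=1, R=–
  1: L=–, R=–
  13: L=–, R=16
  52: L=–, R=–
  40: L=–, R=–
  27: L=–, R=–
  16: L=–, R=–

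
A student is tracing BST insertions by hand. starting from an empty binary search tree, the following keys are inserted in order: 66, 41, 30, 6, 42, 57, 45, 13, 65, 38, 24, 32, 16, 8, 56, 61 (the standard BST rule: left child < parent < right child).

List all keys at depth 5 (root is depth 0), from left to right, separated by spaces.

66: root
41: left child of 66 (depth 1)
30: left child of 41 (depth 2)
6: left child of 30 (depth 3)
42: right child of 41 (depth 2)
57: right child of 42 (depth 3)
45: left child of 57 (depth 4)
13: right child of 6 (depth 4)
65: right child of 57 (depth 4)
38: right child of 30 (depth 3)
24: right child of 13 (depth 5)
32: left child of 38 (depth 4)
16: left child of 24 (depth 6)
8: left child of 13 (depth 5)
56: right child of 45 (depth 5)
61: left child of 65 (depth 5)

8 24 56 61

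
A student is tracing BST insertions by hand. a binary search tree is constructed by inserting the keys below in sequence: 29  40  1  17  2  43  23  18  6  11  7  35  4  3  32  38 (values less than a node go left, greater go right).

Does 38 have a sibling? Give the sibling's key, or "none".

32

29: root
40: right child of 29 (depth 1)
1: left child of 29 (depth 1)
17: right child of 1 (depth 2)
2: left child of 17 (depth 3)
43: right child of 40 (depth 2)
23: right child of 17 (depth 3)
18: left child of 23 (depth 4)
6: right child of 2 (depth 4)
11: right child of 6 (depth 5)
7: left child of 11 (depth 6)
35: left child of 40 (depth 2)
4: left child of 6 (depth 5)
3: left child of 4 (depth 6)
32: left child of 35 (depth 3)
38: right child of 35 (depth 3)

38's parent is 35; the other child of 35 is 32.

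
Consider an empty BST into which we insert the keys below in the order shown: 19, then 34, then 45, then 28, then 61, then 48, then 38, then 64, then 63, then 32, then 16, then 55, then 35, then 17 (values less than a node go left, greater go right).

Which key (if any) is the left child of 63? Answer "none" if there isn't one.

none

Insert 19: tree is empty, so 19 becomes the root.
Insert 34: 34 > 19 → go right. Place as right child of 19.
Insert 45: 45 > 19 → go right; 45 > 34 → go right. Place as right child of 34.
Insert 28: 28 > 19 → go right; 28 < 34 → go left. Place as left child of 34.
Insert 61: 61 > 19 → go right; 61 > 34 → go right; 61 > 45 → go right. Place as right child of 45.
Insert 48: 48 > 19 → go right; 48 > 34 → go right; 48 > 45 → go right; 48 < 61 → go left. Place as left child of 61.
Insert 38: 38 > 19 → go right; 38 > 34 → go right; 38 < 45 → go left. Place as left child of 45.
Insert 64: 64 > 19 → go right; 64 > 34 → go right; 64 > 45 → go right; 64 > 61 → go right. Place as right child of 61.
Insert 63: 63 > 19 → go right; 63 > 34 → go right; 63 > 45 → go right; 63 > 61 → go right; 63 < 64 → go left. Place as left child of 64.
Insert 32: 32 > 19 → go right; 32 < 34 → go left; 32 > 28 → go right. Place as right child of 28.
Insert 16: 16 < 19 → go left. Place as left child of 19.
Insert 55: 55 > 19 → go right; 55 > 34 → go right; 55 > 45 → go right; 55 < 61 → go left; 55 > 48 → go right. Place as right child of 48.
Insert 35: 35 > 19 → go right; 35 > 34 → go right; 35 < 45 → go left; 35 < 38 → go left. Place as left child of 38.
Insert 17: 17 < 19 → go left; 17 > 16 → go right. Place as right child of 16.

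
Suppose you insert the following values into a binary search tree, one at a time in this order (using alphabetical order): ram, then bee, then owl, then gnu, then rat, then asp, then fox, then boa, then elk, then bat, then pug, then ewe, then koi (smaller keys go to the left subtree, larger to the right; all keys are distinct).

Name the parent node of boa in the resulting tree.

fox

Resulting structure (node: left, right):
  ram: L=bee, R=rat
  bee: L=asp, R=owl
  owl: L=gnu, R=pug
  gnu: L=fox, R=koi
  rat: L=–, R=–
  asp: L=–, R=bat
  fox: L=boa, R=–
  boa: L=–, R=elk
  elk: L=–, R=ewe
  bat: L=–, R=–
  pug: L=–, R=–
  ewe: L=–, R=–
  koi: L=–, R=–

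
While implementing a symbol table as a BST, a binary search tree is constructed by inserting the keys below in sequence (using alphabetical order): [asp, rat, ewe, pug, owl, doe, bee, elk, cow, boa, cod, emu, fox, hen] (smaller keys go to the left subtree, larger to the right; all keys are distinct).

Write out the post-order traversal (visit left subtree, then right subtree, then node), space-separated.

cod boa cow bee emu elk doe hen fox owl pug ewe rat asp

Insert asp: tree is empty, so asp becomes the root.
Insert rat: rat > asp → go right. Place as right child of asp.
Insert ewe: ewe > asp → go right; ewe < rat → go left. Place as left child of rat.
Insert pug: pug > asp → go right; pug < rat → go left; pug > ewe → go right. Place as right child of ewe.
Insert owl: owl > asp → go right; owl < rat → go left; owl > ewe → go right; owl < pug → go left. Place as left child of pug.
Insert doe: doe > asp → go right; doe < rat → go left; doe < ewe → go left. Place as left child of ewe.
Insert bee: bee > asp → go right; bee < rat → go left; bee < ewe → go left; bee < doe → go left. Place as left child of doe.
Insert elk: elk > asp → go right; elk < rat → go left; elk < ewe → go left; elk > doe → go right. Place as right child of doe.
Insert cow: cow > asp → go right; cow < rat → go left; cow < ewe → go left; cow < doe → go left; cow > bee → go right. Place as right child of bee.
Insert boa: boa > asp → go right; boa < rat → go left; boa < ewe → go left; boa < doe → go left; boa > bee → go right; boa < cow → go left. Place as left child of cow.
Insert cod: cod > asp → go right; cod < rat → go left; cod < ewe → go left; cod < doe → go left; cod > bee → go right; cod < cow → go left; cod > boa → go right. Place as right child of boa.
Insert emu: emu > asp → go right; emu < rat → go left; emu < ewe → go left; emu > doe → go right; emu > elk → go right. Place as right child of elk.
Insert fox: fox > asp → go right; fox < rat → go left; fox > ewe → go right; fox < pug → go left; fox < owl → go left. Place as left child of owl.
Insert hen: hen > asp → go right; hen < rat → go left; hen > ewe → go right; hen < pug → go left; hen < owl → go left; hen > fox → go right. Place as right child of fox.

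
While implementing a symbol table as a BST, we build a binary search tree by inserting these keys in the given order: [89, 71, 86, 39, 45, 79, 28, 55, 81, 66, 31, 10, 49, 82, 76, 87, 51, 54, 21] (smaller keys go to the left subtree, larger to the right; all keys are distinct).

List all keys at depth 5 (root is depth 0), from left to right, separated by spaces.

89: root
71: left child of 89 (depth 1)
86: right child of 71 (depth 2)
39: left child of 71 (depth 2)
45: right child of 39 (depth 3)
79: left child of 86 (depth 3)
28: left child of 39 (depth 3)
55: right child of 45 (depth 4)
81: right child of 79 (depth 4)
66: right child of 55 (depth 5)
31: right child of 28 (depth 4)
10: left child of 28 (depth 4)
49: left child of 55 (depth 5)
82: right child of 81 (depth 5)
76: left child of 79 (depth 4)
87: right child of 86 (depth 3)
51: right child of 49 (depth 6)
54: right child of 51 (depth 7)
21: right child of 10 (depth 5)

21 49 66 82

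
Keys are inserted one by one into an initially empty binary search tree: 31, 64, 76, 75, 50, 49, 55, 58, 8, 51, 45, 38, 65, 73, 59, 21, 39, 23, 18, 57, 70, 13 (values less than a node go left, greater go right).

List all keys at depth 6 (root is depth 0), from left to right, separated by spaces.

31: root
64: right child of 31 (depth 1)
76: right child of 64 (depth 2)
75: left child of 76 (depth 3)
50: left child of 64 (depth 2)
49: left child of 50 (depth 3)
55: right child of 50 (depth 3)
58: right child of 55 (depth 4)
8: left child of 31 (depth 1)
51: left child of 55 (depth 4)
45: left child of 49 (depth 4)
38: left child of 45 (depth 5)
65: left child of 75 (depth 4)
73: right child of 65 (depth 5)
59: right child of 58 (depth 5)
21: right child of 8 (depth 2)
39: right child of 38 (depth 6)
23: right child of 21 (depth 3)
18: left child of 21 (depth 3)
57: left child of 58 (depth 5)
70: left child of 73 (depth 6)
13: left child of 18 (depth 4)

39 70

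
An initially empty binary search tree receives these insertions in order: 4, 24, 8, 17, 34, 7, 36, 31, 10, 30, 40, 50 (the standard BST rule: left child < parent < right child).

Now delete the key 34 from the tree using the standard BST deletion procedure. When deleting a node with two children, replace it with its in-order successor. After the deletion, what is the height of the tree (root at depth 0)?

Resulting structure (node: left, right):
  4: L=–, R=24
  24: L=8, R=34
  8: L=7, R=17
  17: L=10, R=–
  34: L=31, R=36
  7: L=–, R=–
  36: L=–, R=40
  31: L=30, R=–
  10: L=–, R=–
  30: L=–, R=–
  40: L=–, R=50
  50: L=–, R=–

Delete 34 (two children — replace with in-order successor).
After deletion, deepest node is 10 at depth 4.

4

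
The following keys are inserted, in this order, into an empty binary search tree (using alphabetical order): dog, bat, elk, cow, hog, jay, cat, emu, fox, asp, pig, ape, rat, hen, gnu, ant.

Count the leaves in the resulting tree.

4

Insert dog: tree is empty, so dog becomes the root.
Insert bat: bat < dog → go left. Place as left child of dog.
Insert elk: elk > dog → go right. Place as right child of dog.
Insert cow: cow < dog → go left; cow > bat → go right. Place as right child of bat.
Insert hog: hog > dog → go right; hog > elk → go right. Place as right child of elk.
Insert jay: jay > dog → go right; jay > elk → go right; jay > hog → go right. Place as right child of hog.
Insert cat: cat < dog → go left; cat > bat → go right; cat < cow → go left. Place as left child of cow.
Insert emu: emu > dog → go right; emu > elk → go right; emu < hog → go left. Place as left child of hog.
Insert fox: fox > dog → go right; fox > elk → go right; fox < hog → go left; fox > emu → go right. Place as right child of emu.
Insert asp: asp < dog → go left; asp < bat → go left. Place as left child of bat.
Insert pig: pig > dog → go right; pig > elk → go right; pig > hog → go right; pig > jay → go right. Place as right child of jay.
Insert ape: ape < dog → go left; ape < bat → go left; ape < asp → go left. Place as left child of asp.
Insert rat: rat > dog → go right; rat > elk → go right; rat > hog → go right; rat > jay → go right; rat > pig → go right. Place as right child of pig.
Insert hen: hen > dog → go right; hen > elk → go right; hen < hog → go left; hen > emu → go right; hen > fox → go right. Place as right child of fox.
Insert gnu: gnu > dog → go right; gnu > elk → go right; gnu < hog → go left; gnu > emu → go right; gnu > fox → go right; gnu < hen → go left. Place as left child of hen.
Insert ant: ant < dog → go left; ant < bat → go left; ant < asp → go left; ant < ape → go left. Place as left child of ape.

Leaves: ant, cat, gnu, rat — 4 in total.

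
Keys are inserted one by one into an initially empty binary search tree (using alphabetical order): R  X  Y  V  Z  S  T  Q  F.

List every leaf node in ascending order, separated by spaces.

F T Z

R: root
X: right child of R (depth 1)
Y: right child of X (depth 2)
V: left child of X (depth 2)
Z: right child of Y (depth 3)
S: left child of V (depth 3)
T: right child of S (depth 4)
Q: left child of R (depth 1)
F: left child of Q (depth 2)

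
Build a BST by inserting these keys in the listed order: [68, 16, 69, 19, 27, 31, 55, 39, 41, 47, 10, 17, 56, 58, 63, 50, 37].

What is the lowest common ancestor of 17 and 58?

68: root
16: left child of 68 (depth 1)
69: right child of 68 (depth 1)
19: right child of 16 (depth 2)
27: right child of 19 (depth 3)
31: right child of 27 (depth 4)
55: right child of 31 (depth 5)
39: left child of 55 (depth 6)
41: right child of 39 (depth 7)
47: right child of 41 (depth 8)
10: left child of 16 (depth 2)
17: left child of 19 (depth 3)
56: right child of 55 (depth 6)
58: right child of 56 (depth 7)
63: right child of 58 (depth 8)
50: right child of 47 (depth 9)
37: left child of 39 (depth 7)

Path to 17: 68 → 16 → 19 → 17
Path to 58: 68 → 16 → 19 → 27 → 31 → 55 → 56 → 58
The paths share a prefix ending at 19, then split left and right.

19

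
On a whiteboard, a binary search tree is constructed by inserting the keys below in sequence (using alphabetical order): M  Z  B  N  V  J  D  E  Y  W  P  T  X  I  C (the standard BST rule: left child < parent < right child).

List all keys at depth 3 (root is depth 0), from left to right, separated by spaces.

M: root
Z: right child of M (depth 1)
B: left child of M (depth 1)
N: left child of Z (depth 2)
V: right child of N (depth 3)
J: right child of B (depth 2)
D: left child of J (depth 3)
E: right child of D (depth 4)
Y: right child of V (depth 4)
W: left child of Y (depth 5)
P: left child of V (depth 4)
T: right child of P (depth 5)
X: right child of W (depth 6)
I: right child of E (depth 5)
C: left child of D (depth 4)

D V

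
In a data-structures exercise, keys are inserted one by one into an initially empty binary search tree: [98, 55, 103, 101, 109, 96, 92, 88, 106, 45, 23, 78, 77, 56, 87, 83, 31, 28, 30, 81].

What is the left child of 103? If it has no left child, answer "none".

Insert 98: tree is empty, so 98 becomes the root.
Insert 55: 55 < 98 → go left. Place as left child of 98.
Insert 103: 103 > 98 → go right. Place as right child of 98.
Insert 101: 101 > 98 → go right; 101 < 103 → go left. Place as left child of 103.
Insert 109: 109 > 98 → go right; 109 > 103 → go right. Place as right child of 103.
Insert 96: 96 < 98 → go left; 96 > 55 → go right. Place as right child of 55.
Insert 92: 92 < 98 → go left; 92 > 55 → go right; 92 < 96 → go left. Place as left child of 96.
Insert 88: 88 < 98 → go left; 88 > 55 → go right; 88 < 96 → go left; 88 < 92 → go left. Place as left child of 92.
Insert 106: 106 > 98 → go right; 106 > 103 → go right; 106 < 109 → go left. Place as left child of 109.
Insert 45: 45 < 98 → go left; 45 < 55 → go left. Place as left child of 55.
Insert 23: 23 < 98 → go left; 23 < 55 → go left; 23 < 45 → go left. Place as left child of 45.
Insert 78: 78 < 98 → go left; 78 > 55 → go right; 78 < 96 → go left; 78 < 92 → go left; 78 < 88 → go left. Place as left child of 88.
Insert 77: 77 < 98 → go left; 77 > 55 → go right; 77 < 96 → go left; 77 < 92 → go left; 77 < 88 → go left; 77 < 78 → go left. Place as left child of 78.
Insert 56: 56 < 98 → go left; 56 > 55 → go right; 56 < 96 → go left; 56 < 92 → go left; 56 < 88 → go left; 56 < 78 → go left; 56 < 77 → go left. Place as left child of 77.
Insert 87: 87 < 98 → go left; 87 > 55 → go right; 87 < 96 → go left; 87 < 92 → go left; 87 < 88 → go left; 87 > 78 → go right. Place as right child of 78.
Insert 83: 83 < 98 → go left; 83 > 55 → go right; 83 < 96 → go left; 83 < 92 → go left; 83 < 88 → go left; 83 > 78 → go right; 83 < 87 → go left. Place as left child of 87.
Insert 31: 31 < 98 → go left; 31 < 55 → go left; 31 < 45 → go left; 31 > 23 → go right. Place as right child of 23.
Insert 28: 28 < 98 → go left; 28 < 55 → go left; 28 < 45 → go left; 28 > 23 → go right; 28 < 31 → go left. Place as left child of 31.
Insert 30: 30 < 98 → go left; 30 < 55 → go left; 30 < 45 → go left; 30 > 23 → go right; 30 < 31 → go left; 30 > 28 → go right. Place as right child of 28.
Insert 81: 81 < 98 → go left; 81 > 55 → go right; 81 < 96 → go left; 81 < 92 → go left; 81 < 88 → go left; 81 > 78 → go right; 81 < 87 → go left; 81 < 83 → go left. Place as left child of 83.

101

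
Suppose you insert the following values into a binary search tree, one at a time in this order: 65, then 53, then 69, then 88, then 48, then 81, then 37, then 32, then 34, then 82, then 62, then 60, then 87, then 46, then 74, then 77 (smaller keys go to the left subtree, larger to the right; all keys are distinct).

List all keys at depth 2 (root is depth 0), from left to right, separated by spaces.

Resulting structure (node: left, right):
  65: L=53, R=69
  53: L=48, R=62
  69: L=–, R=88
  88: L=81, R=–
  48: L=37, R=–
  81: L=74, R=82
  37: L=32, R=46
  32: L=–, R=34
  34: L=–, R=–
  82: L=–, R=87
  62: L=60, R=–
  60: L=–, R=–
  87: L=–, R=–
  46: L=–, R=–
  74: L=–, R=77
  77: L=–, R=–

48 62 88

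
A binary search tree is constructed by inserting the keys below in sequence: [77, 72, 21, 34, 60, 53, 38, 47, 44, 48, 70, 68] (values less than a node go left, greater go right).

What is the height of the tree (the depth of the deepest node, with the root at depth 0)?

8

77: root
72: left child of 77 (depth 1)
21: left child of 72 (depth 2)
34: right child of 21 (depth 3)
60: right child of 34 (depth 4)
53: left child of 60 (depth 5)
38: left child of 53 (depth 6)
47: right child of 38 (depth 7)
44: left child of 47 (depth 8)
48: right child of 47 (depth 8)
70: right child of 60 (depth 5)
68: left child of 70 (depth 6)

The deepest node is 44 at depth 8.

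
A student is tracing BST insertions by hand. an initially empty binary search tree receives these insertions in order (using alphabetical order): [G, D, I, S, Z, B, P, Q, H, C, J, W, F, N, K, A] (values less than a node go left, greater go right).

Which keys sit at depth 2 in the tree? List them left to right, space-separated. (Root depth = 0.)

B F H S

G: root
D: left child of G (depth 1)
I: right child of G (depth 1)
S: right child of I (depth 2)
Z: right child of S (depth 3)
B: left child of D (depth 2)
P: left child of S (depth 3)
Q: right child of P (depth 4)
H: left child of I (depth 2)
C: right child of B (depth 3)
J: left child of P (depth 4)
W: left child of Z (depth 4)
F: right child of D (depth 2)
N: right child of J (depth 5)
K: left child of N (depth 6)
A: left child of B (depth 3)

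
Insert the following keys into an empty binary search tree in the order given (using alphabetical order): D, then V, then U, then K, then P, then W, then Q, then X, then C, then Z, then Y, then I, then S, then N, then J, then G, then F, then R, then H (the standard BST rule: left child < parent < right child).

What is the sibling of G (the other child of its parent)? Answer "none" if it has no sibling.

Insert D: tree is empty, so D becomes the root.
Insert V: V > D → go right. Place as right child of D.
Insert U: U > D → go right; U < V → go left. Place as left child of V.
Insert K: K > D → go right; K < V → go left; K < U → go left. Place as left child of U.
Insert P: P > D → go right; P < V → go left; P < U → go left; P > K → go right. Place as right child of K.
Insert W: W > D → go right; W > V → go right. Place as right child of V.
Insert Q: Q > D → go right; Q < V → go left; Q < U → go left; Q > K → go right; Q > P → go right. Place as right child of P.
Insert X: X > D → go right; X > V → go right; X > W → go right. Place as right child of W.
Insert C: C < D → go left. Place as left child of D.
Insert Z: Z > D → go right; Z > V → go right; Z > W → go right; Z > X → go right. Place as right child of X.
Insert Y: Y > D → go right; Y > V → go right; Y > W → go right; Y > X → go right; Y < Z → go left. Place as left child of Z.
Insert I: I > D → go right; I < V → go left; I < U → go left; I < K → go left. Place as left child of K.
Insert S: S > D → go right; S < V → go left; S < U → go left; S > K → go right; S > P → go right; S > Q → go right. Place as right child of Q.
Insert N: N > D → go right; N < V → go left; N < U → go left; N > K → go right; N < P → go left. Place as left child of P.
Insert J: J > D → go right; J < V → go left; J < U → go left; J < K → go left; J > I → go right. Place as right child of I.
Insert G: G > D → go right; G < V → go left; G < U → go left; G < K → go left; G < I → go left. Place as left child of I.
Insert F: F > D → go right; F < V → go left; F < U → go left; F < K → go left; F < I → go left; F < G → go left. Place as left child of G.
Insert R: R > D → go right; R < V → go left; R < U → go left; R > K → go right; R > P → go right; R > Q → go right; R < S → go left. Place as left child of S.
Insert H: H > D → go right; H < V → go left; H < U → go left; H < K → go left; H < I → go left; H > G → go right. Place as right child of G.

G's parent is I; the other child of I is J.

J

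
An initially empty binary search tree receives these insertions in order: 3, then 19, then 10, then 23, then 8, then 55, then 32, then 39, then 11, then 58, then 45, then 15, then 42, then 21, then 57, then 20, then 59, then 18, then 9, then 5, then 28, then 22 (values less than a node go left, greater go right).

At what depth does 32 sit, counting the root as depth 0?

4

3: root
19: right child of 3 (depth 1)
10: left child of 19 (depth 2)
23: right child of 19 (depth 2)
8: left child of 10 (depth 3)
55: right child of 23 (depth 3)
32: left child of 55 (depth 4)
39: right child of 32 (depth 5)
11: right child of 10 (depth 3)
58: right child of 55 (depth 4)
45: right child of 39 (depth 6)
15: right child of 11 (depth 4)
42: left child of 45 (depth 7)
21: left child of 23 (depth 3)
57: left child of 58 (depth 5)
20: left child of 21 (depth 4)
59: right child of 58 (depth 5)
18: right child of 15 (depth 5)
9: right child of 8 (depth 4)
5: left child of 8 (depth 4)
28: left child of 32 (depth 5)
22: right child of 21 (depth 4)

Path to 32: 3 → 19 → 23 → 55 → 32, which is 4 edges.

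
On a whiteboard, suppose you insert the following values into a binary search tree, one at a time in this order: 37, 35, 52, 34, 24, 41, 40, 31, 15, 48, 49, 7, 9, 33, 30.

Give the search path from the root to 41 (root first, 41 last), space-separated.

37 52 41

Resulting structure (node: left, right):
  37: L=35, R=52
  35: L=34, R=–
  52: L=41, R=–
  34: L=24, R=–
  24: L=15, R=31
  41: L=40, R=48
  40: L=–, R=–
  31: L=30, R=33
  15: L=7, R=–
  48: L=–, R=49
  49: L=–, R=–
  7: L=–, R=9
  9: L=–, R=–
  33: L=–, R=–
  30: L=–, R=–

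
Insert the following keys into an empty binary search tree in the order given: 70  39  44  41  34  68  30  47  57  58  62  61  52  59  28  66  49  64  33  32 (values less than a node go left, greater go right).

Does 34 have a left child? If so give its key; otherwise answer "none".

70: root
39: left child of 70 (depth 1)
44: right child of 39 (depth 2)
41: left child of 44 (depth 3)
34: left child of 39 (depth 2)
68: right child of 44 (depth 3)
30: left child of 34 (depth 3)
47: left child of 68 (depth 4)
57: right child of 47 (depth 5)
58: right child of 57 (depth 6)
62: right child of 58 (depth 7)
61: left child of 62 (depth 8)
52: left child of 57 (depth 6)
59: left child of 61 (depth 9)
28: left child of 30 (depth 4)
66: right child of 62 (depth 8)
49: left child of 52 (depth 7)
64: left child of 66 (depth 9)
33: right child of 30 (depth 4)
32: left child of 33 (depth 5)

30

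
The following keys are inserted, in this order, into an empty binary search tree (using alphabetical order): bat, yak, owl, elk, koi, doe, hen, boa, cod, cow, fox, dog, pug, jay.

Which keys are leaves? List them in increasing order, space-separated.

cow dog fox jay pug

Insert bat: tree is empty, so bat becomes the root.
Insert yak: yak > bat → go right. Place as right child of bat.
Insert owl: owl > bat → go right; owl < yak → go left. Place as left child of yak.
Insert elk: elk > bat → go right; elk < yak → go left; elk < owl → go left. Place as left child of owl.
Insert koi: koi > bat → go right; koi < yak → go left; koi < owl → go left; koi > elk → go right. Place as right child of elk.
Insert doe: doe > bat → go right; doe < yak → go left; doe < owl → go left; doe < elk → go left. Place as left child of elk.
Insert hen: hen > bat → go right; hen < yak → go left; hen < owl → go left; hen > elk → go right; hen < koi → go left. Place as left child of koi.
Insert boa: boa > bat → go right; boa < yak → go left; boa < owl → go left; boa < elk → go left; boa < doe → go left. Place as left child of doe.
Insert cod: cod > bat → go right; cod < yak → go left; cod < owl → go left; cod < elk → go left; cod < doe → go left; cod > boa → go right. Place as right child of boa.
Insert cow: cow > bat → go right; cow < yak → go left; cow < owl → go left; cow < elk → go left; cow < doe → go left; cow > boa → go right; cow > cod → go right. Place as right child of cod.
Insert fox: fox > bat → go right; fox < yak → go left; fox < owl → go left; fox > elk → go right; fox < koi → go left; fox < hen → go left. Place as left child of hen.
Insert dog: dog > bat → go right; dog < yak → go left; dog < owl → go left; dog < elk → go left; dog > doe → go right. Place as right child of doe.
Insert pug: pug > bat → go right; pug < yak → go left; pug > owl → go right. Place as right child of owl.
Insert jay: jay > bat → go right; jay < yak → go left; jay < owl → go left; jay > elk → go right; jay < koi → go left; jay > hen → go right. Place as right child of hen.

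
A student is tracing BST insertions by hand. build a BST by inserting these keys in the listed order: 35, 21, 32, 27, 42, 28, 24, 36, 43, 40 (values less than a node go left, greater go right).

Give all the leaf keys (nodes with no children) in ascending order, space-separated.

24 28 40 43

Resulting structure (node: left, right):
  35: L=21, R=42
  21: L=–, R=32
  32: L=27, R=–
  27: L=24, R=28
  42: L=36, R=43
  28: L=–, R=–
  24: L=–, R=–
  36: L=–, R=40
  43: L=–, R=–
  40: L=–, R=–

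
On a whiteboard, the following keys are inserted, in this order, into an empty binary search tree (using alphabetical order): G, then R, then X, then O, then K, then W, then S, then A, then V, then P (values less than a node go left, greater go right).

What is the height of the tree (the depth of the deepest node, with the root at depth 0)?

G: root
R: right child of G (depth 1)
X: right child of R (depth 2)
O: left child of R (depth 2)
K: left child of O (depth 3)
W: left child of X (depth 3)
S: left child of W (depth 4)
A: left child of G (depth 1)
V: right child of S (depth 5)
P: right child of O (depth 3)

The deepest node is V at depth 5.

5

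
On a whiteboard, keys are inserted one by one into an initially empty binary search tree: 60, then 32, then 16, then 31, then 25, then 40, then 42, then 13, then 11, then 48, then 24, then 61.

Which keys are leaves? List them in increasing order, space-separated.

Insert 60: tree is empty, so 60 becomes the root.
Insert 32: 32 < 60 → go left. Place as left child of 60.
Insert 16: 16 < 60 → go left; 16 < 32 → go left. Place as left child of 32.
Insert 31: 31 < 60 → go left; 31 < 32 → go left; 31 > 16 → go right. Place as right child of 16.
Insert 25: 25 < 60 → go left; 25 < 32 → go left; 25 > 16 → go right; 25 < 31 → go left. Place as left child of 31.
Insert 40: 40 < 60 → go left; 40 > 32 → go right. Place as right child of 32.
Insert 42: 42 < 60 → go left; 42 > 32 → go right; 42 > 40 → go right. Place as right child of 40.
Insert 13: 13 < 60 → go left; 13 < 32 → go left; 13 < 16 → go left. Place as left child of 16.
Insert 11: 11 < 60 → go left; 11 < 32 → go left; 11 < 16 → go left; 11 < 13 → go left. Place as left child of 13.
Insert 48: 48 < 60 → go left; 48 > 32 → go right; 48 > 40 → go right; 48 > 42 → go right. Place as right child of 42.
Insert 24: 24 < 60 → go left; 24 < 32 → go left; 24 > 16 → go right; 24 < 31 → go left; 24 < 25 → go left. Place as left child of 25.
Insert 61: 61 > 60 → go right. Place as right child of 60.

11 24 48 61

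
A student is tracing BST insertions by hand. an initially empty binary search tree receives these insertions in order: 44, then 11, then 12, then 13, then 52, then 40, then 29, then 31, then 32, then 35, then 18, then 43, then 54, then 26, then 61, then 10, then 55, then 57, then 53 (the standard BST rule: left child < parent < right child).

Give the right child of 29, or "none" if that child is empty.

Insert 44: tree is empty, so 44 becomes the root.
Insert 11: 11 < 44 → go left. Place as left child of 44.
Insert 12: 12 < 44 → go left; 12 > 11 → go right. Place as right child of 11.
Insert 13: 13 < 44 → go left; 13 > 11 → go right; 13 > 12 → go right. Place as right child of 12.
Insert 52: 52 > 44 → go right. Place as right child of 44.
Insert 40: 40 < 44 → go left; 40 > 11 → go right; 40 > 12 → go right; 40 > 13 → go right. Place as right child of 13.
Insert 29: 29 < 44 → go left; 29 > 11 → go right; 29 > 12 → go right; 29 > 13 → go right; 29 < 40 → go left. Place as left child of 40.
Insert 31: 31 < 44 → go left; 31 > 11 → go right; 31 > 12 → go right; 31 > 13 → go right; 31 < 40 → go left; 31 > 29 → go right. Place as right child of 29.
Insert 32: 32 < 44 → go left; 32 > 11 → go right; 32 > 12 → go right; 32 > 13 → go right; 32 < 40 → go left; 32 > 29 → go right; 32 > 31 → go right. Place as right child of 31.
Insert 35: 35 < 44 → go left; 35 > 11 → go right; 35 > 12 → go right; 35 > 13 → go right; 35 < 40 → go left; 35 > 29 → go right; 35 > 31 → go right; 35 > 32 → go right. Place as right child of 32.
Insert 18: 18 < 44 → go left; 18 > 11 → go right; 18 > 12 → go right; 18 > 13 → go right; 18 < 40 → go left; 18 < 29 → go left. Place as left child of 29.
Insert 43: 43 < 44 → go left; 43 > 11 → go right; 43 > 12 → go right; 43 > 13 → go right; 43 > 40 → go right. Place as right child of 40.
Insert 54: 54 > 44 → go right; 54 > 52 → go right. Place as right child of 52.
Insert 26: 26 < 44 → go left; 26 > 11 → go right; 26 > 12 → go right; 26 > 13 → go right; 26 < 40 → go left; 26 < 29 → go left; 26 > 18 → go right. Place as right child of 18.
Insert 61: 61 > 44 → go right; 61 > 52 → go right; 61 > 54 → go right. Place as right child of 54.
Insert 10: 10 < 44 → go left; 10 < 11 → go left. Place as left child of 11.
Insert 55: 55 > 44 → go right; 55 > 52 → go right; 55 > 54 → go right; 55 < 61 → go left. Place as left child of 61.
Insert 57: 57 > 44 → go right; 57 > 52 → go right; 57 > 54 → go right; 57 < 61 → go left; 57 > 55 → go right. Place as right child of 55.
Insert 53: 53 > 44 → go right; 53 > 52 → go right; 53 < 54 → go left. Place as left child of 54.

31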